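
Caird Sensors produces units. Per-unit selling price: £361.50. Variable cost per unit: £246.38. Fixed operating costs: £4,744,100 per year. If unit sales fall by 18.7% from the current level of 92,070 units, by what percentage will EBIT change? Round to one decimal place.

-33.9%

Total contribution margin = 92,070 × £115.12 = £10,599,098.40.
Operating income = contribution − fixed costs = £10,599,098.40 − £4,744,100 = £5,854,998.40.
DOL = contribution ÷ EBIT = £10,599,098.40 ÷ £5,854,998.40 = 1.8103.
Operating income changes by 1.8103 × -18.7% = -33.9%.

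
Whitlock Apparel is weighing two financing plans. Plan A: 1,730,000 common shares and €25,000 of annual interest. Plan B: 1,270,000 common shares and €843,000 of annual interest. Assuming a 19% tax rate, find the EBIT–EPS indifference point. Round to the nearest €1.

At indifference, (EBIT − 25,000)(1 − t)/1,730,000 = (EBIT − 843,000)(1 − t)/1,270,000.
Cancelling (1 − t) and cross-multiplying: 1,270,000·(EBIT − 25,000) = 1,730,000·(EBIT − 843,000).
EBIT × (1,730,000 − 1,270,000) = 843,000 × 1,730,000 − 25,000 × 1,270,000 = 1,426,640,000,000, so EBIT = 1,426,640,000,000 ÷ 460,000 = 3,101,391.30.

€3,101,391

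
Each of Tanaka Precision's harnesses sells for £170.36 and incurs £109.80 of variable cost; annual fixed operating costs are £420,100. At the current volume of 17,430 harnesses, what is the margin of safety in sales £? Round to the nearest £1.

£1,787,601

Each unit contributes £170.36 − £109.80 = £60.56. Break-even units = £420,100 ÷ £60.56 = 6,936.92; break-even revenue = 6,936.92 × £170.36 = £1,181,774.04.
Current sales = 17,430 × £170.36 = £2,969,374.80.
Margin of safety = £2,969,374.80 − £1,181,774.04 = £1,787,601.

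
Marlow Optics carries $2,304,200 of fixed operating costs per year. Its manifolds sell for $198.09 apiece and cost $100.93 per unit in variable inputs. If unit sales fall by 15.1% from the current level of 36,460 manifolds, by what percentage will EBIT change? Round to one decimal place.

-43.2%

Contribution at this volume is 36,460 × $97.16 = $3,542,453.60.
Subtracting fixed costs: EBIT = $3,542,453.60 − $2,304,200 = $1,238,253.60.
DOL = contribution ÷ EBIT = $3,542,453.60 ÷ $1,238,253.60 = 2.8608.
Operating income changes by 2.8608 × -15.1% = -43.2%.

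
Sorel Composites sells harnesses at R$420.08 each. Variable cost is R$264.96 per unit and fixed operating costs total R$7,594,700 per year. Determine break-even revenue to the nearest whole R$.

Contribution margin per unit = R$420.08 − R$264.96 = R$155.12, a CM ratio of R$155.12 ÷ R$420.08 = 0.3693.
Break-even revenue = fixed costs × price ÷ CM = R$7,594,700 × R$420.08 ÷ R$155.12 = R$20,567,184.

R$20,567,184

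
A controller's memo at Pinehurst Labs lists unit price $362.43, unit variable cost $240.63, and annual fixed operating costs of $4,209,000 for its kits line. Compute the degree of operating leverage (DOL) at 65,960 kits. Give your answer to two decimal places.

At 65,960 units, contribution = 65,960 × $121.80 = $8,033,928.00.
Subtracting fixed costs: EBIT = $8,033,928.00 − $4,209,000 = $3,824,928.00.
So DOL = total CM / EBIT = $8,033,928.00 / $3,824,928.00 = 2.1004.

2.10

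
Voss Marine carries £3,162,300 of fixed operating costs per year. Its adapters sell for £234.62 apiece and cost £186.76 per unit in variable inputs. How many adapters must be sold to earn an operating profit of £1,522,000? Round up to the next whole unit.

97,876 adapters

Unit CM = price − variable cost = £234.62 − £186.76 = £47.86.
Need Q such that Q × £47.86 − £3,162,300 = £1,522,000, i.e. Q = £4,684,300 / £47.86 = 97,875.05 → 97,876.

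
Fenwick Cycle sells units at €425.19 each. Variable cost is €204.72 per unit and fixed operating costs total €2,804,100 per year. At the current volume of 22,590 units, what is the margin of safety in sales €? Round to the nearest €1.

€4,197,162

Contribution margin per unit = €425.19 − €204.72 = €220.47. Break-even units = €2,804,100 ÷ €220.47 = 12,718.74; break-even revenue = 12,718.74 × €425.19 = €5,407,879.89.
Actual sales revenue = 22,590 × €425.19 = €9,605,042.10.
Margin of safety = €9,605,042.10 − €5,407,879.89 = €4,197,162.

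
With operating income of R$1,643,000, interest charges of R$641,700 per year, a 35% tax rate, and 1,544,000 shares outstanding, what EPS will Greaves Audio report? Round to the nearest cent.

R$0.42

Interest = R$641,700.00, so EBT = R$1,643,000 − R$641,700.00 = R$1,001,300.00.
Net income = R$1,001,300.00 × (1 − 0.35) = R$650,845.00.
EPS = R$650,845.00 ÷ 1,544,000 = R$0.42.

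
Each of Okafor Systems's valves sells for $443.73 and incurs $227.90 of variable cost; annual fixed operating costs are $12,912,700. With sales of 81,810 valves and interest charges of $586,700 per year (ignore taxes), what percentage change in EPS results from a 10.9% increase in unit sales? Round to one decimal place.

At 81,810 units, contribution = 81,810 × $215.83 = $17,657,052.30.
Subtracting fixed costs: EBIT = $17,657,052.30 − $12,912,700 = $4,744,352.30.
Interest = $586,700.00, so EBIT − I = $4,157,652.30.
Degree of combined leverage = contribution ÷ (EBIT − I) = $17,657,052.30 ÷ $4,157,652.30 = 4.2469.
EPS therefore changes by 4.2469 × (+10.9%) = +46.3%.

+46.3%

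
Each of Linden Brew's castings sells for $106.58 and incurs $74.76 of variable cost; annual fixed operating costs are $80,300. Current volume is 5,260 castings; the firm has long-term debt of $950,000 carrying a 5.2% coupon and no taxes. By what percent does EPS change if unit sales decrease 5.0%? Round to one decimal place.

-22.2%

Contribution at this volume is 5,260 × $31.82 = $167,373.20.
Operating income = contribution − fixed costs = $167,373.20 − $80,300 = $87,073.20.
Interest = $49,400.00, so EBIT − I = $37,673.20.
DCL = total CM / (EBIT − I) = $167,373.20 / $37,673.20 = 4.4428.
%ΔEPS = DCL × %ΔSales = 4.4428 × -5.0% = -22.2%.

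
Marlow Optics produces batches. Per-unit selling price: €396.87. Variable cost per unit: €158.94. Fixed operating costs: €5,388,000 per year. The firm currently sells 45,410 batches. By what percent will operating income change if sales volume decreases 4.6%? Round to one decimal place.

Contribution at this volume is 45,410 × €237.93 = €10,804,401.30.
Subtracting fixed costs: EBIT = €10,804,401.30 − €5,388,000 = €5,416,401.30.
Degree of operating leverage = €10,804,401.30 / €5,416,401.30 = 1.9948.
So EBIT moves 1.9948 × (-4.6%) = -9.2%.

-9.2%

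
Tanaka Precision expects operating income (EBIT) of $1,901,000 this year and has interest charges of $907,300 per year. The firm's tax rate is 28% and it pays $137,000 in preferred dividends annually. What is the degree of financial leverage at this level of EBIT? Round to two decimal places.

2.37

Interest = $907,300.00.
Pre-tax preferred-dividend burden = $137,000 ÷ (1 − 0.28) = $190,277.78.
DFL = EBIT ÷ [EBIT − I − D_p/(1−t)] = $1,901,000 ÷ [$1,901,000 − $907,300.00 − $190,277.78] = $1,901,000 ÷ $803,422.22 = 2.3661.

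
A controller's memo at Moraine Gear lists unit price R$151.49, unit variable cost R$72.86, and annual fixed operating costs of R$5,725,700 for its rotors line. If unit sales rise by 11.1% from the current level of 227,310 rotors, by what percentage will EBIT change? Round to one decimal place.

Contribution at this volume is 227,310 × R$78.63 = R$17,873,385.30.
Operating income = contribution − fixed costs = R$17,873,385.30 − R$5,725,700 = R$12,147,685.30.
So DOL = total CM / EBIT = R$17,873,385.30 / R$12,147,685.30 = 1.4713.
Operating income changes by 1.4713 × +11.1% = +16.3%.

+16.3%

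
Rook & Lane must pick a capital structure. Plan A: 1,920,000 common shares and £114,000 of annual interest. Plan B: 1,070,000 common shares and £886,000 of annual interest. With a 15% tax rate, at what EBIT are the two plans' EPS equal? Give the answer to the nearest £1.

£1,857,812

At indifference, (EBIT − 114,000)(1 − t)/1,920,000 = (EBIT − 886,000)(1 − t)/1,070,000.
Cancelling (1 − t) and cross-multiplying: 1,070,000·(EBIT − 114,000) = 1,920,000·(EBIT − 886,000).
EBIT × (1,920,000 − 1,070,000) = 886,000 × 1,920,000 − 114,000 × 1,070,000 = 1,579,140,000,000, so EBIT = 1,579,140,000,000 ÷ 850,000 = 1,857,811.76.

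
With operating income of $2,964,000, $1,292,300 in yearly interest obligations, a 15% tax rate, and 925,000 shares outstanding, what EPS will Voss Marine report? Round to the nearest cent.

$1.54

Interest = $1,292,300.00, so EBT = $2,964,000 − $1,292,300.00 = $1,671,700.00.
Net income = $1,671,700.00 × (1 − 0.15) = $1,420,945.00.
EPS = $1,420,945.00 ÷ 925,000 = $1.54.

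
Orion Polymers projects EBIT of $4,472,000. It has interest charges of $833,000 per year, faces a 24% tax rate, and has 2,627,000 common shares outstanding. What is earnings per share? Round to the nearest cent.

Interest = $833,000.00, so EBT = $4,472,000 − $833,000.00 = $3,639,000.00.
After tax at 24%: net income = $3,639,000.00 × 0.76 = $2,765,640.00.
EPS = $2,765,640.00 ÷ 2,627,000 = $1.05.

$1.05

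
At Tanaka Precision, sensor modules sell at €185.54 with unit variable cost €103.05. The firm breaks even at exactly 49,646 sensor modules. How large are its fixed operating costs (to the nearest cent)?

Each unit contributes €185.54 − €103.05 = €82.49.
Since BE = FC / CM, FC = 49,646 × €82.49 = €4,095,298.54.

€4,095,298.54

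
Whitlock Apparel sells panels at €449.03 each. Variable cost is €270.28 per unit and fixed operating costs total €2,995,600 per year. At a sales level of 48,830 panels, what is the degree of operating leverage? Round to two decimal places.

Contribution at this volume is 48,830 × €178.75 = €8,728,362.50.
Subtracting fixed costs: EBIT = €8,728,362.50 − €2,995,600 = €5,732,762.50.
Degree of operating leverage = €8,728,362.50 / €5,732,762.50 = 1.5225.

1.52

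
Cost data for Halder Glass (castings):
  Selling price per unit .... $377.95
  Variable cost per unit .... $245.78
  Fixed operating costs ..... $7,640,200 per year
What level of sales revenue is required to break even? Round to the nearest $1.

CM per unit = $377.95 − $245.78 = $132.17; CM ratio = $132.17 / $377.95 = 0.3497.
Break-even sales = FC ÷ CM ratio = $7,640,200 × $377.95 / $132.17 = $21,847,723.

$21,847,723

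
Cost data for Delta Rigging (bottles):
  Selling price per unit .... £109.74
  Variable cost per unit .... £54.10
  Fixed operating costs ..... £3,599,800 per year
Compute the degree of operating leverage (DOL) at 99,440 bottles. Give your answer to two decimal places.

Total contribution margin = 99,440 × £55.64 = £5,532,841.60.
EBIT = £5,532,841.60 − £3,599,800 = £1,933,041.60.
So DOL = total CM / EBIT = £5,532,841.60 / £1,933,041.60 = 2.8622.

2.86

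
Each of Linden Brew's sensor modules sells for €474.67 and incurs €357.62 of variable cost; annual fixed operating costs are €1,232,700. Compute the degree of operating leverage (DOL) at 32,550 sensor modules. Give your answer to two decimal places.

Total contribution margin = 32,550 × €117.05 = €3,809,977.50.
Subtracting fixed costs: EBIT = €3,809,977.50 − €1,232,700 = €2,577,277.50.
DOL = contribution ÷ EBIT = €3,809,977.50 ÷ €2,577,277.50 = 1.4783.

1.48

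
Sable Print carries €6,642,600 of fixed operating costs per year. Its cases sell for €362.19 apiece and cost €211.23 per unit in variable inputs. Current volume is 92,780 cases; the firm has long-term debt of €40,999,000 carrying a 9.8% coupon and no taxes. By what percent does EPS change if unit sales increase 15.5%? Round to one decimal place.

At 92,780 units, contribution = 92,780 × €150.96 = €14,006,068.80.
EBIT = €14,006,068.80 − €6,642,600 = €7,363,468.80.
Interest = €4,017,902.00, so EBIT − I = €3,345,566.80.
Degree of combined leverage = contribution ÷ (EBIT − I) = €14,006,068.80 ÷ €3,345,566.80 = 4.1865.
EPS therefore changes by 4.1865 × (+15.5%) = +64.9%.

+64.9%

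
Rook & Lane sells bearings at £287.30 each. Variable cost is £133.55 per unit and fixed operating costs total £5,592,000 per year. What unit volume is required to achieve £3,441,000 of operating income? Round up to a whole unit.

58,752 bearings

Contribution margin per unit = £287.30 − £133.55 = £153.75.
Need Q such that Q × £153.75 − £5,592,000 = £3,441,000, i.e. Q = £9,033,000 / £153.75 = 58,751.22 → 58,752.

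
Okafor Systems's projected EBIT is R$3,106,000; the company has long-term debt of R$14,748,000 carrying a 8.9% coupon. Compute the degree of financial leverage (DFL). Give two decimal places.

Interest = R$1,312,572.00.
DFL = EBIT ÷ (EBIT − I) = R$3,106,000 ÷ (R$3,106,000 − R$1,312,572.00) = R$3,106,000 ÷ R$1,793,428.00 = 1.7319.

1.73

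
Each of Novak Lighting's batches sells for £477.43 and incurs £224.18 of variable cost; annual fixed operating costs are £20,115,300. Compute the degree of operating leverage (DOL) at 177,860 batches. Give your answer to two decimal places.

At 177,860 units, contribution = 177,860 × £253.25 = £45,043,045.00.
Subtracting fixed costs: EBIT = £45,043,045.00 − £20,115,300 = £24,927,745.00.
Degree of operating leverage = £45,043,045.00 / £24,927,745.00 = 1.8069.

1.81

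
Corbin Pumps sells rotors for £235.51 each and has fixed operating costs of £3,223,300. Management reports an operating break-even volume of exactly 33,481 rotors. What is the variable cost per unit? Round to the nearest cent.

At break-even, FC = Q × (P − VC), so P − VC = £3,223,300 ÷ 33,481 = £96.2725.
Variable cost per unit = £235.51 − £96.2725 = £139.24.

£139.24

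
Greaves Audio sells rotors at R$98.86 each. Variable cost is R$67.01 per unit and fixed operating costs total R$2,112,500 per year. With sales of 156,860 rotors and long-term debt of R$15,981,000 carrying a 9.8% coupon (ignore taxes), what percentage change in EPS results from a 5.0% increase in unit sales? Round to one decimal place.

Contribution at this volume is 156,860 × R$31.85 = R$4,995,991.00.
EBIT = R$4,995,991.00 − R$2,112,500 = R$2,883,491.00.
Interest = R$1,566,138.00, so EBIT − I = R$1,317,353.00.
Degree of combined leverage = contribution ÷ (EBIT − I) = R$4,995,991.00 ÷ R$1,317,353.00 = 3.7924.
%ΔEPS = DCL × %ΔSales = 3.7924 × +5.0% = +19.0%.

+19.0%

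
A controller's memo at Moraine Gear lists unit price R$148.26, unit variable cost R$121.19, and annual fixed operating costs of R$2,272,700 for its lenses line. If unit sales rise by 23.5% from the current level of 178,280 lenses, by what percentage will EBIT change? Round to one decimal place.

+44.4%

Total contribution margin = 178,280 × R$27.07 = R$4,826,039.60.
EBIT = R$4,826,039.60 − R$2,272,700 = R$2,553,339.60.
DOL = contribution ÷ EBIT = R$4,826,039.60 ÷ R$2,553,339.60 = 1.8901.
%ΔEBIT = DOL × %ΔSales = 1.8901 × +23.5% = +44.4%.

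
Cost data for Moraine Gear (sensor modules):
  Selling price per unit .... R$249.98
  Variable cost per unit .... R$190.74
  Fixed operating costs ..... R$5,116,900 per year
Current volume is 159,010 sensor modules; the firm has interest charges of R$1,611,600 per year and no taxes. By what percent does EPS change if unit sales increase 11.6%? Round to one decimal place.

At 159,010 units, contribution = 159,010 × R$59.24 = R$9,419,752.40.
Subtracting fixed costs: EBIT = R$9,419,752.40 − R$5,116,900 = R$4,302,852.40.
Interest = R$1,611,600.00, so EBIT − I = R$2,691,252.40.
DCL = total CM / (EBIT − I) = R$9,419,752.40 / R$2,691,252.40 = 3.5001.
EPS therefore changes by 3.5001 × (+11.6%) = +40.6%.

+40.6%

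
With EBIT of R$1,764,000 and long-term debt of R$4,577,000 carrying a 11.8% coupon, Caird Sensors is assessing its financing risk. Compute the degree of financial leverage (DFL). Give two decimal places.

1.44

Annual interest charges come to R$540,086.00.
DFL = EBIT ÷ (EBIT − I) = R$1,764,000 ÷ (R$1,764,000 − R$540,086.00) = R$1,764,000 ÷ R$1,223,914.00 = 1.4413.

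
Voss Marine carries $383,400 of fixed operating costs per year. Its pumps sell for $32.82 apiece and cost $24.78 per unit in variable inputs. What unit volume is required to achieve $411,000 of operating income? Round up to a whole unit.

98,806 pumps

Contribution margin per unit = $32.82 − $24.78 = $8.04.
Need Q such that Q × $8.04 − $383,400 = $411,000, i.e. Q = $794,400 / $8.04 = 98,805.97 → 98,806.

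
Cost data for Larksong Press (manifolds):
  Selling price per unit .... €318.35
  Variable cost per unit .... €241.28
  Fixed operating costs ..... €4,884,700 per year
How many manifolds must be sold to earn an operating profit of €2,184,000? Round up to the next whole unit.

Contribution margin per unit = €318.35 − €241.28 = €77.07.
Need Q such that Q × €77.07 − €4,884,700 = €2,184,000, i.e. Q = €7,068,700 / €77.07 = 91,717.92 → 91,718.

91,718 manifolds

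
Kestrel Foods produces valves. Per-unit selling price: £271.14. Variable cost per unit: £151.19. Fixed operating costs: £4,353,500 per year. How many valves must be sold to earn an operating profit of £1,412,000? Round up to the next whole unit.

48,066 valves

Unit CM = price − variable cost = £271.14 − £151.19 = £119.95.
Required volume = (fixed costs + target profit) ÷ CM = (£4,353,500 + £1,412,000) ÷ £119.95 = 48,065.86, so 48,066 valves.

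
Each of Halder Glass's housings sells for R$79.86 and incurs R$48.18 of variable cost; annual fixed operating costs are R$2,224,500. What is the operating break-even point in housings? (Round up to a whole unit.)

Contribution margin per unit = R$79.86 − R$48.18 = R$31.68.
Units to break even: R$2,224,500 ÷ R$31.68 = 70,217.80, rounded up to 70,218.

70,218 housings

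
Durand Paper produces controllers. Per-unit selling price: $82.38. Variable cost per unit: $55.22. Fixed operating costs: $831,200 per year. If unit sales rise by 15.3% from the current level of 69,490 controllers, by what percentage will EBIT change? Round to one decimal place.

+27.3%

At 69,490 units, contribution = 69,490 × $27.16 = $1,887,348.40.
EBIT = $1,887,348.40 − $831,200 = $1,056,148.40.
So DOL = total CM / EBIT = $1,887,348.40 / $1,056,148.40 = 1.7870.
Operating income changes by 1.7870 × +15.3% = +27.3%.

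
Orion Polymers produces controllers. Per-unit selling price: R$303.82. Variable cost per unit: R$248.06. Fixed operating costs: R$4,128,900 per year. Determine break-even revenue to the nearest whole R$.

Contribution margin per unit = R$303.82 − R$248.06 = R$55.76, a CM ratio of R$55.76 ÷ R$303.82 = 0.1835.
Break-even sales = FC ÷ CM ratio = R$4,128,900 × R$303.82 / R$55.76 = R$22,497,174.

R$22,497,174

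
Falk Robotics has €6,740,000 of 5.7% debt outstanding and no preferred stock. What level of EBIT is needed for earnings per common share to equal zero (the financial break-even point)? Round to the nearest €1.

€384,180

Annual interest = 5.7% × €6,740,000 = €384,180.00.
With no preferred dividends, EPS = 0 when EBIT exactly covers interest, so the financial break-even EBIT is €384,180.00.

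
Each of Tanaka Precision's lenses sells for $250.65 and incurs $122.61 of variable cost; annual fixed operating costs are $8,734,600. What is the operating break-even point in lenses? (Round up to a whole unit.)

Unit CM = price − variable cost = $250.65 − $122.61 = $128.04.
Units to break even: $8,734,600 ÷ $128.04 = 68,217.74, rounded up to 68,218.

68,218 lenses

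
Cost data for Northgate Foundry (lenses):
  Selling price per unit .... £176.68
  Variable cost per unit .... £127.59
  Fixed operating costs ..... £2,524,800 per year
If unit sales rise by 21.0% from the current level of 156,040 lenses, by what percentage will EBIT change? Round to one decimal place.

Total contribution margin = 156,040 × £49.09 = £7,660,003.60.
EBIT = £7,660,003.60 − £2,524,800 = £5,135,203.60.
Degree of operating leverage = £7,660,003.60 / £5,135,203.60 = 1.4917.
So EBIT moves 1.4917 × (+21.0%) = +31.3%.

+31.3%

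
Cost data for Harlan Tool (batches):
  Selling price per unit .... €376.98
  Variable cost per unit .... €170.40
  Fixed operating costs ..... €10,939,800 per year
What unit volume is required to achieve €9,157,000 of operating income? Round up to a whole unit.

97,284 batches

Each unit contributes €376.98 − €170.40 = €206.58.
Units = (FC + target) / CM = (€10,939,800 + €9,157,000) / €206.58 = 97,283.38, so 97,284 batches.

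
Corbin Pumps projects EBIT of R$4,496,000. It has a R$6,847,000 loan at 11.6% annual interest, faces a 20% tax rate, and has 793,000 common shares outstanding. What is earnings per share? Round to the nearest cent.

R$3.73

Interest = R$794,252.00, so EBT = R$4,496,000 − R$794,252.00 = R$3,701,748.00.
Net income = R$3,701,748.00 × (1 − 0.20) = R$2,961,398.40.
EPS = R$2,961,398.40 ÷ 793,000 = R$3.73.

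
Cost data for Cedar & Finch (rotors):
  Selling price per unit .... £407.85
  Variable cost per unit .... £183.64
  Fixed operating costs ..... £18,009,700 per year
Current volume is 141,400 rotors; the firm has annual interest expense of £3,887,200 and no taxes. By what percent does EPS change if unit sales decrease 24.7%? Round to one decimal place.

Total contribution margin = 141,400 × £224.21 = £31,703,294.00.
Subtracting fixed costs: EBIT = £31,703,294.00 − £18,009,700 = £13,693,594.00.
After interest of £3,887,200.00, pre-tax earnings = £9,806,394.00.
Degree of combined leverage = contribution ÷ (EBIT − I) = £31,703,294.00 ÷ £9,806,394.00 = 3.2329.
%ΔEPS = DCL × %ΔSales = 3.2329 × -24.7% = -79.9%.

-79.9%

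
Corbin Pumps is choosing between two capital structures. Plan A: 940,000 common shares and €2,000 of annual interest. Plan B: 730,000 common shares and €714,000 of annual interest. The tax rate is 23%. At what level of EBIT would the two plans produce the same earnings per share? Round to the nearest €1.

€3,189,048

Set EPS_A = EPS_B: (EBIT − €2,000)(1 − 0.23) ÷ 940,000 = (EBIT − €714,000)(1 − 0.23) ÷ 730,000.
The (1 − t) factor cancels: (EBIT − 2,000) × 730,000 = (EBIT − 714,000) × 940,000.
Solving, EBIT = (714,000·940,000 − 2,000·730,000) / (940,000 − 730,000) = 669,700,000,000 / 210,000 = 3,189,047.62.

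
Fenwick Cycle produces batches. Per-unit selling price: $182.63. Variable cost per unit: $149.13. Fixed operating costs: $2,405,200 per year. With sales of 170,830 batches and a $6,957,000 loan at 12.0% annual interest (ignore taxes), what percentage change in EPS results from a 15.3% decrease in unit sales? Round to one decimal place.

-35.3%

Contribution at this volume is 170,830 × $33.50 = $5,722,805.00.
EBIT = $5,722,805.00 − $2,405,200 = $3,317,605.00.
After interest of $834,840.00, pre-tax earnings = $2,482,765.00.
Degree of combined leverage = contribution ÷ (EBIT − I) = $5,722,805.00 ÷ $2,482,765.00 = 2.3050.
%ΔEPS = DCL × %ΔSales = 2.3050 × -15.3% = -35.3%.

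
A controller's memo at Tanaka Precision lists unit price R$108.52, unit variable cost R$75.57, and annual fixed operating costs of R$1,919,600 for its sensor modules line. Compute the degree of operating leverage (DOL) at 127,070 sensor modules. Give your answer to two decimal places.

Contribution at this volume is 127,070 × R$32.95 = R$4,186,956.50.
Subtracting fixed costs: EBIT = R$4,186,956.50 − R$1,919,600 = R$2,267,356.50.
DOL = contribution ÷ EBIT = R$4,186,956.50 ÷ R$2,267,356.50 = 1.8466.

1.85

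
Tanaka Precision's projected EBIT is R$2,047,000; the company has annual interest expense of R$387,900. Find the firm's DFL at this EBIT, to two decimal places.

1.23

Interest = R$387,900.00.
DFL = EBIT ÷ (EBIT − I) = R$2,047,000 ÷ (R$2,047,000 − R$387,900.00) = R$2,047,000 ÷ R$1,659,100.00 = 1.2338.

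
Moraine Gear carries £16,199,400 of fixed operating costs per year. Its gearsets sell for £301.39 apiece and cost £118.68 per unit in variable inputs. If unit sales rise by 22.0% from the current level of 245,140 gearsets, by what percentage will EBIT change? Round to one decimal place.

+34.5%

At 245,140 units, contribution = 245,140 × £182.71 = £44,789,529.40.
Operating income = contribution − fixed costs = £44,789,529.40 − £16,199,400 = £28,590,129.40.
So DOL = total CM / EBIT = £44,789,529.40 / £28,590,129.40 = 1.5666.
Operating income changes by 1.5666 × +22.0% = +34.5%.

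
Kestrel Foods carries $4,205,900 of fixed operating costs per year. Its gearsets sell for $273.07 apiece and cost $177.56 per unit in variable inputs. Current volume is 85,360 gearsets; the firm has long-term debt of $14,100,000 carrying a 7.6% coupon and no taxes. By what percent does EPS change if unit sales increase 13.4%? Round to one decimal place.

At 85,360 units, contribution = 85,360 × $95.51 = $8,152,733.60.
Operating income = contribution − fixed costs = $8,152,733.60 − $4,205,900 = $3,946,833.60.
After interest of $1,071,600.00, pre-tax earnings = $2,875,233.60.
Degree of combined leverage = contribution ÷ (EBIT − I) = $8,152,733.60 ÷ $2,875,233.60 = 2.8355.
%ΔEPS = DCL × %ΔSales = 2.8355 × +13.4% = +38.0%.

+38.0%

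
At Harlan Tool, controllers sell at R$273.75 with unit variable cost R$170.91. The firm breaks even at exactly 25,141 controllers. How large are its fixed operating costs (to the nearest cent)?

Contribution margin per unit = R$273.75 − R$170.91 = R$102.84.
Fixed costs = break-even units × CM = 25,141 × R$102.84 = R$2,585,500.44.

R$2,585,500.44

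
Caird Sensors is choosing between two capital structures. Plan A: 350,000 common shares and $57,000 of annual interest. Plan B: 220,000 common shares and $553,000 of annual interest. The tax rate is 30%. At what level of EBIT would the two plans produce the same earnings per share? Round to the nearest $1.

$1,392,385

At indifference, (EBIT − 57,000)(1 − t)/350,000 = (EBIT − 553,000)(1 − t)/220,000.
The (1 − t) factor cancels: (EBIT − 57,000) × 220,000 = (EBIT − 553,000) × 350,000.
EBIT × (350,000 − 220,000) = 553,000 × 350,000 − 57,000 × 220,000 = 181,010,000,000, so EBIT = 181,010,000,000 ÷ 130,000 = 1,392,384.62.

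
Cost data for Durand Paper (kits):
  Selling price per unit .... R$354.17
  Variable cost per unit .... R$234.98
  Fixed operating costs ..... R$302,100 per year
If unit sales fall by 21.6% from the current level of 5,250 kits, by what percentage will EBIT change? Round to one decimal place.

At 5,250 units, contribution = 5,250 × R$119.19 = R$625,747.50.
EBIT = R$625,747.50 − R$302,100 = R$323,647.50.
DOL = contribution ÷ EBIT = R$625,747.50 ÷ R$323,647.50 = 1.9334.
Operating income changes by 1.9334 × -21.6% = -41.8%.

-41.8%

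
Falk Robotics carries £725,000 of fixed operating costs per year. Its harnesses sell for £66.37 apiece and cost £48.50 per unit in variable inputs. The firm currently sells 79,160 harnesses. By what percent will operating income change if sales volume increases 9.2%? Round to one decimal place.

+18.9%

Contribution at this volume is 79,160 × £17.87 = £1,414,589.20.
EBIT = £1,414,589.20 − £725,000 = £689,589.20.
Degree of operating leverage = £1,414,589.20 / £689,589.20 = 2.0514.
Operating income changes by 2.0514 × +9.2% = +18.9%.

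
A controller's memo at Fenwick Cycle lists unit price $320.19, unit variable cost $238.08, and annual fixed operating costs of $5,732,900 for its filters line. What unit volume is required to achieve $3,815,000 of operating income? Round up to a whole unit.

116,282 filters

Contribution margin per unit = $320.19 − $238.08 = $82.11.
Required volume = (fixed costs + target profit) ÷ CM = ($5,732,900 + $3,815,000) ÷ $82.11 = 116,281.82, so 116,282 filters.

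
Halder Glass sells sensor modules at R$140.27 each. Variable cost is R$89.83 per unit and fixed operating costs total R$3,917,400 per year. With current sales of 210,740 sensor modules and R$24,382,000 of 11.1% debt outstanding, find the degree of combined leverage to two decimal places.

Total contribution margin = 210,740 × R$50.44 = R$10,629,725.60.
Subtracting fixed costs: EBIT = R$10,629,725.60 − R$3,917,400 = R$6,712,325.60. Interest = R$2,706,402.00, so EBIT − I = R$4,005,923.60.
DCL = contribution ÷ (EBIT − I) = R$10,629,725.60 ÷ R$4,005,923.60 = 2.6535.

2.65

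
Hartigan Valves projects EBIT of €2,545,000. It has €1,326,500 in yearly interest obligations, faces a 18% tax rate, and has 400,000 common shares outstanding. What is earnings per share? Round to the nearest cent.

Interest = €1,326,500.00, so EBT = €2,545,000 − €1,326,500.00 = €1,218,500.00.
Net income = €1,218,500.00 × (1 − 0.18) = €999,170.00.
EPS = €999,170.00 ÷ 400,000 = €2.50.

€2.50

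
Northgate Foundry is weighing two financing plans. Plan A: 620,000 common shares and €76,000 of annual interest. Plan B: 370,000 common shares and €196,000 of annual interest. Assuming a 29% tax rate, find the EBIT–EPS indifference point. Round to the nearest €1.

At indifference, (EBIT − 76,000)(1 − t)/620,000 = (EBIT − 196,000)(1 − t)/370,000.
The (1 − t) factor cancels: (EBIT − 76,000) × 370,000 = (EBIT − 196,000) × 620,000.
Solving, EBIT = (196,000·620,000 − 76,000·370,000) / (620,000 − 370,000) = 93,400,000,000 / 250,000 = 373,600.00.

€373,600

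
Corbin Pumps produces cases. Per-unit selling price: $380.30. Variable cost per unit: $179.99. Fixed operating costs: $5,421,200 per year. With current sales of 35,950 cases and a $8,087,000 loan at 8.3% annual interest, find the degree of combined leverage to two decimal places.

Total contribution margin = 35,950 × $200.31 = $7,201,144.50.
Subtracting fixed costs: EBIT = $7,201,144.50 − $5,421,200 = $1,779,944.50. Interest = $671,221.00, so EBIT − I = $1,108,723.50.
DCL = contribution ÷ (EBIT − I) = $7,201,144.50 ÷ $1,108,723.50 = 6.4950.

6.49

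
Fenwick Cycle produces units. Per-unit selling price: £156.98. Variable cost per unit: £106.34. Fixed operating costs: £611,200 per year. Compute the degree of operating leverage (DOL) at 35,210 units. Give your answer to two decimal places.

Contribution at this volume is 35,210 × £50.64 = £1,783,034.40.
Subtracting fixed costs: EBIT = £1,783,034.40 − £611,200 = £1,171,834.40.
Degree of operating leverage = £1,783,034.40 / £1,171,834.40 = 1.5216.

1.52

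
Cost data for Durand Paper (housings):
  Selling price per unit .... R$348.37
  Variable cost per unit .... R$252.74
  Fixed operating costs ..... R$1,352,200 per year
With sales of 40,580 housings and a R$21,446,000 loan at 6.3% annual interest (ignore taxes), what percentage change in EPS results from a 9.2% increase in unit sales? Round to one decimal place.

+30.3%

Contribution at this volume is 40,580 × R$95.63 = R$3,880,665.40.
EBIT = R$3,880,665.40 − R$1,352,200 = R$2,528,465.40.
After interest of R$1,351,098.00, pre-tax earnings = R$1,177,367.40.
Degree of combined leverage = contribution ÷ (EBIT − I) = R$3,880,665.40 ÷ R$1,177,367.40 = 3.2961.
%ΔEPS = DCL × %ΔSales = 3.2961 × +9.2% = +30.3%.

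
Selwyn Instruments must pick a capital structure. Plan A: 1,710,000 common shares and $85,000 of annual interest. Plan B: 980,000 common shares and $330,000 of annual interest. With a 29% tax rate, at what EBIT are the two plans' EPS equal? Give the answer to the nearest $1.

$658,904

Set EPS_A = EPS_B: (EBIT − $85,000)(1 − 0.29) ÷ 1,710,000 = (EBIT − $330,000)(1 − 0.29) ÷ 980,000.
Cancelling (1 − t) and cross-multiplying: 980,000·(EBIT − 85,000) = 1,710,000·(EBIT − 330,000).
Solving, EBIT = (330,000·1,710,000 − 85,000·980,000) / (1,710,000 − 980,000) = 481,000,000,000 / 730,000 = 658,904.11.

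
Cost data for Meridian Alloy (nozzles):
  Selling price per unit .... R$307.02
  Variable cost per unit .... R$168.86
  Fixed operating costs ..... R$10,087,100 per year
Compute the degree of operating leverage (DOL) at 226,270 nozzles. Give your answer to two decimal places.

1.48

Contribution at this volume is 226,270 × R$138.16 = R$31,261,463.20.
EBIT = R$31,261,463.20 − R$10,087,100 = R$21,174,363.20.
So DOL = total CM / EBIT = R$31,261,463.20 / R$21,174,363.20 = 1.4764.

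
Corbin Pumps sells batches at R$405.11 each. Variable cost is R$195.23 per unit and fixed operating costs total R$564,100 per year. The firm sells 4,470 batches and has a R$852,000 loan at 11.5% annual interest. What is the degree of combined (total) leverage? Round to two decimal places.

3.40

Total contribution margin = 4,470 × R$209.88 = R$938,163.60.
EBIT = R$938,163.60 − R$564,100 = R$374,063.60. Interest = R$97,980.00.
DOL = R$938,163.60 ÷ R$374,063.60 = 2.5080; DFL = R$374,063.60 ÷ R$276,083.60 = 1.3549.
DCL = DOL × DFL = 2.5080 × 1.3549 = 3.3981.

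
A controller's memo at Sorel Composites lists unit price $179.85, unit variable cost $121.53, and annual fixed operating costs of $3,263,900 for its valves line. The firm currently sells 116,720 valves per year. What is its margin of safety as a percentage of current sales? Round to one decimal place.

52.1%

Each unit contributes $179.85 − $121.53 = $58.32. Break-even units = $3,263,900 ÷ $58.32 = 55,965.36; break-even revenue = 55,965.36 × $179.85 = $10,065,370.63.
Current sales = 116,720 × $179.85 = $20,992,092.00.
Margin of safety = ($20,992,092.00 − $10,065,370.63) ÷ $20,992,092.00 = 52.1%.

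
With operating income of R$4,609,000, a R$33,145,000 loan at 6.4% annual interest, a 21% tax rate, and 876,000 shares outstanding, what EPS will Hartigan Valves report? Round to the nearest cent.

Pre-tax income = R$4,609,000 − R$2,121,280.00 = R$2,487,720.00.
After tax at 21%: net income = R$2,487,720.00 × 0.79 = R$1,965,298.80.
EPS = R$1,965,298.80 ÷ 876,000 = R$2.24.

R$2.24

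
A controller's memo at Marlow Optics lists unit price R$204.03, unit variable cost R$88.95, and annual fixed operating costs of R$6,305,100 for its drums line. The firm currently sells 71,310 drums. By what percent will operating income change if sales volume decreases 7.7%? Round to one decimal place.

-33.2%

At 71,310 units, contribution = 71,310 × R$115.08 = R$8,206,354.80.
Subtracting fixed costs: EBIT = R$8,206,354.80 − R$6,305,100 = R$1,901,254.80.
Degree of operating leverage = R$8,206,354.80 / R$1,901,254.80 = 4.3163.
So EBIT moves 4.3163 × (-7.7%) = -33.2%.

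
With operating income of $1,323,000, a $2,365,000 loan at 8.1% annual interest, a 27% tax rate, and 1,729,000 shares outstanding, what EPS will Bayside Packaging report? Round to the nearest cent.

Pre-tax income = $1,323,000 − $191,565.00 = $1,131,435.00.
After tax at 27%: net income = $1,131,435.00 × 0.73 = $825,947.55.
EPS = $825,947.55 ÷ 1,729,000 = $0.48.

$0.48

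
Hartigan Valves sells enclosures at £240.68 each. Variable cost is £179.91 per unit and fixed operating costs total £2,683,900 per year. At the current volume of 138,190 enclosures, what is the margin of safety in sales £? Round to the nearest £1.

£22,629,965

Unit CM = price − variable cost = £240.68 − £179.91 = £60.77. Break-even units = £2,683,900 ÷ £60.77 = 44,164.88; break-even revenue = 44,164.88 × £240.68 = £10,629,604.28.
Actual sales revenue = 138,190 × £240.68 = £33,259,569.20.
Margin of safety = £33,259,569.20 − £10,629,604.28 = £22,629,965.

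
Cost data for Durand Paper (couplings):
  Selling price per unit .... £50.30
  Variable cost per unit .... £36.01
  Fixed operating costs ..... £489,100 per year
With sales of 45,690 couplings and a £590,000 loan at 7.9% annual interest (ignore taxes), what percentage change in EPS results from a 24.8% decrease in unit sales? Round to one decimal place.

Total contribution margin = 45,690 × £14.29 = £652,910.10.
Subtracting fixed costs: EBIT = £652,910.10 − £489,100 = £163,810.10.
Interest = £46,610.00, so EBIT − I = £117,200.10.
Degree of combined leverage = contribution ÷ (EBIT − I) = £652,910.10 ÷ £117,200.10 = 5.5709.
%ΔEPS = DCL × %ΔSales = 5.5709 × -24.8% = -138.2%.

-138.2%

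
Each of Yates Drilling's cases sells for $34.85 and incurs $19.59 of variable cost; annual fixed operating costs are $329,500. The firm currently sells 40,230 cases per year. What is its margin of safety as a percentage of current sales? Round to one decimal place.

Unit CM = price − variable cost = $34.85 − $19.59 = $15.26. Break-even units = $329,500 ÷ $15.26 = 21,592.40; break-even revenue = 21,592.40 × $34.85 = $752,495.09.
Current sales = 40,230 × $34.85 = $1,402,015.50.
Margin of safety = ($1,402,015.50 − $752,495.09) ÷ $1,402,015.50 = 46.3%.

46.3%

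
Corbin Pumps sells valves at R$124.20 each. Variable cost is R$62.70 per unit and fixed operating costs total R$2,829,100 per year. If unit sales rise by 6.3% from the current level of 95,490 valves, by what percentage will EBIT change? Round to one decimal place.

Contribution at this volume is 95,490 × R$61.50 = R$5,872,635.00.
Operating income = contribution − fixed costs = R$5,872,635.00 − R$2,829,100 = R$3,043,535.00.
Degree of operating leverage = R$5,872,635.00 / R$3,043,535.00 = 1.9295.
So EBIT moves 1.9295 × (+6.3%) = +12.2%.

+12.2%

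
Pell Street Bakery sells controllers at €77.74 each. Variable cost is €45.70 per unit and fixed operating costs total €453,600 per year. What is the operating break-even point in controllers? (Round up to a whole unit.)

14,158 controllers

Contribution margin per unit = €77.74 − €45.70 = €32.04.
Break-even volume = fixed costs ÷ CM per unit = €453,600 ÷ €32.04 = 14,157.30, so 14,158 controllers.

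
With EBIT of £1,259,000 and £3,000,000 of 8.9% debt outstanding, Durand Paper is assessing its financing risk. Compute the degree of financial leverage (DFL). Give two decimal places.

1.27

Interest = £267,000.00.
DFL = EBIT ÷ (EBIT − I) = £1,259,000 ÷ (£1,259,000 − £267,000.00) = £1,259,000 ÷ £992,000.00 = 1.2692.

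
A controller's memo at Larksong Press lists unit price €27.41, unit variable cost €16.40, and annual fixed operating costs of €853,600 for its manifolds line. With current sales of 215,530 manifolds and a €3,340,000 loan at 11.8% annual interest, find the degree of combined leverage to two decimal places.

2.11

Total contribution margin = 215,530 × €11.01 = €2,372,985.30.
Subtracting fixed costs: EBIT = €2,372,985.30 − €853,600 = €1,519,385.30. Interest = €394,120.00, so EBIT − I = €1,125,265.30.
Degree of total leverage = total CM / (EBIT − interest) = €2,372,985.30 / €1,125,265.30 = 2.1088.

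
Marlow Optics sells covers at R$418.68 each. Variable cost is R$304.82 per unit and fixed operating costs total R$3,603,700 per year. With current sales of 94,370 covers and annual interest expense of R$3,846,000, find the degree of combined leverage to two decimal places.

At 94,370 units, contribution = 94,370 × R$113.86 = R$10,744,968.20.
EBIT = R$10,744,968.20 − R$3,603,700 = R$7,141,268.20. Interest = R$3,846,000.00, so EBIT − I = R$3,295,268.20.
DCL = contribution ÷ (EBIT − I) = R$10,744,968.20 ÷ R$3,295,268.20 = 3.2607.

3.26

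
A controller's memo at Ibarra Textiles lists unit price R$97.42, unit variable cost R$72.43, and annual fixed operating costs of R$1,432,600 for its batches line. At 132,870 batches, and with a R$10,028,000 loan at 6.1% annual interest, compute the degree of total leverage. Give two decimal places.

At 132,870 units, contribution = 132,870 × R$24.99 = R$3,320,421.30.
Operating income = contribution − fixed costs = R$3,320,421.30 − R$1,432,600 = R$1,887,821.30. Interest = R$611,708.00.
DOL = R$3,320,421.30 ÷ R$1,887,821.30 = 1.7589; DFL = R$1,887,821.30 ÷ R$1,276,113.30 = 1.4794.
Combined leverage = 1.7589 × 1.4794 = 2.6021.

2.60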